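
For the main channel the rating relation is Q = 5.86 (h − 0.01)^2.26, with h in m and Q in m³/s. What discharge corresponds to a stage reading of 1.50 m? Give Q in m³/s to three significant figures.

Q = 5.86 × (1.50 − 0.01)^2.26 = 5.86 × 1.49^2.26 = 14.43 m³/s

14.4 m³/s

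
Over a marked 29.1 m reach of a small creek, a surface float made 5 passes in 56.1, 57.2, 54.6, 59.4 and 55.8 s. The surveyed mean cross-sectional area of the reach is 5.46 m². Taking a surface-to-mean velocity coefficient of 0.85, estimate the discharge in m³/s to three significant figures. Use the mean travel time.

t̄ = (56.1 + 57.2 + 54.6 + 59.4 + 55.8) / 5 = 56.62 s
v_surface = L / t̄ = 29.1 / 56.62 = 0.5140 m/s
v_mean = 0.85 × 0.5140 = 0.4369 m/s
Q = A × v_mean = 5.46 × 0.4369 = 2.385 m³/s

2.39 m³/s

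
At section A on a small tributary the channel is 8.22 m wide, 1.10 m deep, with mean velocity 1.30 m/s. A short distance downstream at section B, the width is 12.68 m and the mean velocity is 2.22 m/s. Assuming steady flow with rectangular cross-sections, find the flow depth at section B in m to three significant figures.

0.418 m

Q = A₁V₁ = (8.22×1.10) × 1.30 = 11.75 m³/s
d₂ = Q/(b₂ V₂) = 11.75/(12.68×2.22) = 0.4176 m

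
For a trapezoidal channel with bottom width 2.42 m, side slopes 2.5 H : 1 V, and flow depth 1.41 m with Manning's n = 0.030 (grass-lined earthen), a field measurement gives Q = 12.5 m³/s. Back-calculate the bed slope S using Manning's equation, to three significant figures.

A = (b + z·y)·y = (2.42 + 2.5×1.41)×1.41 = 8.382 m²
P = b + 2y√(1+z²) = 2.42 + 2×1.41×√(1+2.5²) = 10.01 m
R = A/P = 8.382/10.01 = 0.8371 m
S = (Q·n / (1·A·R^(2/3)))² = (12.5×0.030 / (1×8.382×0.8883))² = 0.002537

0.00254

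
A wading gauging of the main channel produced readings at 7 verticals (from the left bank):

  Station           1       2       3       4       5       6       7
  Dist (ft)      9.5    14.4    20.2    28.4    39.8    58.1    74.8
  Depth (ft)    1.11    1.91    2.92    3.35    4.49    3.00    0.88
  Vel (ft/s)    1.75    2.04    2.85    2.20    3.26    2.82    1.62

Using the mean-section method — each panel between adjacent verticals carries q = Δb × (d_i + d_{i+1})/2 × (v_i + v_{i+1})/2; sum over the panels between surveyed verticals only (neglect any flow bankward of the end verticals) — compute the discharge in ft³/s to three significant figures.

515 ft³/s

Panel 1-2: Δb = 4.9 ft, d̄ = (1.11+1.91)/2 = 1.51, v̄ = (1.75+2.04)/2 = 1.895 → q = 4.9×1.51×1.895 = 14.02 ft³/s
Panel 2-3: Δb = 5.8 ft, d̄ = (1.91+2.92)/2 = 2.415, v̄ = (2.04+2.85)/2 = 2.445 → q = 5.8×2.415×2.445 = 34.25 ft³/s
Panel 3-4: Δb = 8.2 ft, d̄ = (2.92+3.35)/2 = 3.135, v̄ = (2.85+2.20)/2 = 2.525 → q = 8.2×3.135×2.525 = 64.91 ft³/s
Panel 4-5: Δb = 11.4 ft, d̄ = (3.35+4.49)/2 = 3.92, v̄ = (2.20+3.26)/2 = 2.73 → q = 11.4×3.92×2.73 = 122.0 ft³/s
Panel 5-6: Δb = 18.3 ft, d̄ = (4.49+3.00)/2 = 3.745, v̄ = (3.26+2.82)/2 = 3.04 → q = 18.3×3.745×3.04 = 208.3 ft³/s
Panel 6-7: Δb = 16.7 ft, d̄ = (3.00+0.88)/2 = 1.94, v̄ = (2.82+1.62)/2 = 2.22 → q = 16.7×1.94×2.22 = 71.92 ft³/s
Q = Σ q = 515.4 ft³/s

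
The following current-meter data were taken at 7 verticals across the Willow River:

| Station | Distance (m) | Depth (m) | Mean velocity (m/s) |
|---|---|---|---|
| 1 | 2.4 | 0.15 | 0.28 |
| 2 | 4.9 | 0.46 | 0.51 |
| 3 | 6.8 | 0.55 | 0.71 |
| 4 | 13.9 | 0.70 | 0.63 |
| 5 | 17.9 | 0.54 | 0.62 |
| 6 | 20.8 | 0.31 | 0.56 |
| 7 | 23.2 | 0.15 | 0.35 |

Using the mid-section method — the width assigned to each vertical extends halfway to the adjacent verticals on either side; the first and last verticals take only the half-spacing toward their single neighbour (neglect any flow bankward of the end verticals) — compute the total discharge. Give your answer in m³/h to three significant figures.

w_1 = (4.9 − 2.4)/2 = 1.25 m; q_1 = 0.28 × 0.15 × 1.25 = 0.05250 m³/s
w_2 = (6.8 − 2.4)/2 = 2.2 m; q_2 = 0.51 × 0.46 × 2.2 = 0.5161 m³/s
w_3 = (13.9 − 4.9)/2 = 4.5 m; q_3 = 0.71 × 0.55 × 4.5 = 1.757 m³/s
w_4 = (17.9 − 6.8)/2 = 5.55 m; q_4 = 0.63 × 0.70 × 5.55 = 2.448 m³/s
w_5 = (20.8 − 13.9)/2 = 3.45 m; q_5 = 0.62 × 0.54 × 3.45 = 1.155 m³/s
w_6 = (23.2 − 17.9)/2 = 2.65 m; q_6 = 0.56 × 0.31 × 2.65 = 0.4600 m³/s
w_7 = (23.2 − 20.8)/2 = 1.2 m; q_7 = 0.35 × 0.15 × 1.2 = 0.06300 m³/s
Q = Σ qᵢ = 6.452 m³/s
= 6.452 × 3600 = 23230 m³/h

23200 m³/h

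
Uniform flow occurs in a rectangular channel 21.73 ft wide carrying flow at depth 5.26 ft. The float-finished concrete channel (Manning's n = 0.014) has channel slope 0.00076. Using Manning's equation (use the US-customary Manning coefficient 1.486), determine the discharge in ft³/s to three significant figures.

A = b·y = 21.73 × 5.26 = 114.3 ft²
P = b + 2y = 21.73 + 2×5.26 = 32.25 ft
R = A/P = 114.3/32.25 = 3.544 ft
Q = (1.486/n)·A·R^(2/3)·S^(1/2) = (1.486/0.014) × 114.3 × 3.544^(2/3) × 0.00076^(1/2) = 777.5 ft³/s

777 ft³/s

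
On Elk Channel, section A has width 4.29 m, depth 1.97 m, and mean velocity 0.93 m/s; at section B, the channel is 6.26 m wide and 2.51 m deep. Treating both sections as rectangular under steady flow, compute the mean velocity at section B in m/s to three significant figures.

Q = A₁V₁ = (4.29×1.97) × 0.93 = 7.860 m³/s
A₂ = 6.26 × 2.51 = 15.71 m²
V₂ = Q/A₂ = 7.860/15.71 = 0.5002 m/s

0.500 m/s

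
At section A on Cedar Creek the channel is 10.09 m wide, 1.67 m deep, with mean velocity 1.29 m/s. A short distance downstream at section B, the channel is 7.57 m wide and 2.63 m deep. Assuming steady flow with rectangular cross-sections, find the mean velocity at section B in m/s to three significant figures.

Q = A₁V₁ = (10.09×1.67) × 1.29 = 21.74 m³/s
A₂ = 7.57 × 2.63 = 19.91 m²
V₂ = Q/A₂ = 21.74/19.91 = 1.092 m/s

1.09 m/s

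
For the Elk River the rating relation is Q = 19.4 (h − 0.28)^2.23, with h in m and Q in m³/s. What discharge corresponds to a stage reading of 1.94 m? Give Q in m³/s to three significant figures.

Q = 19.4 × (1.94 − 0.28)^2.23 = 19.4 × 1.66^2.23 = 60.07 m³/s

60.1 m³/s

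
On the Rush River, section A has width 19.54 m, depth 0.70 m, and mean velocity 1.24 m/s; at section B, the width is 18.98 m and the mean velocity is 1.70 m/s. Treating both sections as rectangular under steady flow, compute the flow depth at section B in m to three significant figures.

0.526 m

Q = A₁V₁ = (19.54×0.70) × 1.24 = 16.96 m³/s
d₂ = Q/(b₂ V₂) = 16.96/(18.98×1.70) = 0.5257 m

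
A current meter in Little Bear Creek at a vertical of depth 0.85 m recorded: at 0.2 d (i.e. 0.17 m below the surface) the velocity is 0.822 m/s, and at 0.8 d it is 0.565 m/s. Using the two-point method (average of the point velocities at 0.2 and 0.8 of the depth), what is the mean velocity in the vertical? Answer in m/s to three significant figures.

v̄ = (0.822 + 0.565) / 2 = 0.6935 m/s

0.694 m/s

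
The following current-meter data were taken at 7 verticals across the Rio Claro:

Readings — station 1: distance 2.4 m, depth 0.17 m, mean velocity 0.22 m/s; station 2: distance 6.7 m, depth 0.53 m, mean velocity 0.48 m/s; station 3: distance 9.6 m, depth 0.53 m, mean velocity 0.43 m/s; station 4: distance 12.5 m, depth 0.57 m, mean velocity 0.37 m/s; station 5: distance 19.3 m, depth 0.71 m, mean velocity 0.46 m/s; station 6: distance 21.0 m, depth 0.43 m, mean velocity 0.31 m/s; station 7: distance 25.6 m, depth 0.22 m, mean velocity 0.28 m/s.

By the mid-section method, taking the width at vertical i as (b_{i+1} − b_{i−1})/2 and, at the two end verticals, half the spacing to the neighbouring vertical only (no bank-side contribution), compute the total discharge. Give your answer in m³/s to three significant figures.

w_1 = (6.7 − 2.4)/2 = 2.15 m; q_1 = 0.22 × 0.17 × 2.15 = 0.08041 m³/s
w_2 = (9.6 − 2.4)/2 = 3.6 m; q_2 = 0.48 × 0.53 × 3.6 = 0.9158 m³/s
w_3 = (12.5 − 6.7)/2 = 2.9 m; q_3 = 0.43 × 0.53 × 2.9 = 0.6609 m³/s
w_4 = (19.3 − 9.6)/2 = 4.85 m; q_4 = 0.37 × 0.57 × 4.85 = 1.023 m³/s
w_5 = (21.0 − 12.5)/2 = 4.25 m; q_5 = 0.46 × 0.71 × 4.25 = 1.388 m³/s
w_6 = (25.6 − 19.3)/2 = 3.15 m; q_6 = 0.31 × 0.43 × 3.15 = 0.4199 m³/s
w_7 = (25.6 − 21.0)/2 = 2.3 m; q_7 = 0.28 × 0.22 × 2.3 = 0.1417 m³/s
Q = Σ qᵢ = 4.630 m³/s

4.63 m³/s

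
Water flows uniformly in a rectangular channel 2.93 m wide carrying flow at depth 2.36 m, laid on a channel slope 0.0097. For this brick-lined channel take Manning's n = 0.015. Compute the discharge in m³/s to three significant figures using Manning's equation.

42.4 m³/s

A = b·y = 2.93 × 2.36 = 6.915 m²
P = b + 2y = 2.93 + 2×2.36 = 7.650 m
R = A/P = 6.915/7.650 = 0.9039 m
Q = (1/n)·A·R^(2/3)·S^(1/2) = (1/0.015) × 6.915 × 0.9039^(2/3) × 0.0097^(1/2) = 42.44 m³/s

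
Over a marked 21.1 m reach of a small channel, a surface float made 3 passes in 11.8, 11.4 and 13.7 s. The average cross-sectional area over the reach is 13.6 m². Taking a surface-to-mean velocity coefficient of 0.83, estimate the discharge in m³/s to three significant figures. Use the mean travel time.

19.4 m³/s

t̄ = (11.8 + 11.4 + 13.7) / 3 = 12.3 s
v_surface = L / t̄ = 21.1 / 12.3 = 1.715 m/s
v_mean = 0.83 × 1.715 = 1.424 m/s
Q = A × v_mean = 13.6 × 1.424 = 19.36 m³/s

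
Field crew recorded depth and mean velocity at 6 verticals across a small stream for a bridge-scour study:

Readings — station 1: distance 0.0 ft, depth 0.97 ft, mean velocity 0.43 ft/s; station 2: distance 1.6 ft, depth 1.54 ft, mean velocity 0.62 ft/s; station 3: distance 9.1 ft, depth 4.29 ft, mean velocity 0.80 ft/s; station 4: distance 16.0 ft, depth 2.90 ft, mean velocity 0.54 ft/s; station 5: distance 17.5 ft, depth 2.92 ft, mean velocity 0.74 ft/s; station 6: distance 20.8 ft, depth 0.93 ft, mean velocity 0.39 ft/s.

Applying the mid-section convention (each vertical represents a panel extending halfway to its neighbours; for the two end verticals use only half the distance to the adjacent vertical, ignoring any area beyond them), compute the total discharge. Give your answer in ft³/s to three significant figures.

41.7 ft³/s

w_1 = (1.6 − 0.0)/2 = 0.8 ft; q_1 = 0.43 × 0.97 × 0.8 = 0.3337 ft³/s
w_2 = (9.1 − 0.0)/2 = 4.55 ft; q_2 = 0.62 × 1.54 × 4.55 = 4.344 ft³/s
w_3 = (16.0 − 1.6)/2 = 7.2 ft; q_3 = 0.80 × 4.29 × 7.2 = 24.71 ft³/s
w_4 = (17.5 − 9.1)/2 = 4.2 ft; q_4 = 0.54 × 2.90 × 4.2 = 6.577 ft³/s
w_5 = (20.8 − 16.0)/2 = 2.4 ft; q_5 = 0.74 × 2.92 × 2.4 = 5.186 ft³/s
w_6 = (20.8 − 17.5)/2 = 1.65 ft; q_6 = 0.39 × 0.93 × 1.65 = 0.5985 ft³/s
Q = Σ qᵢ = 41.75 ft³/s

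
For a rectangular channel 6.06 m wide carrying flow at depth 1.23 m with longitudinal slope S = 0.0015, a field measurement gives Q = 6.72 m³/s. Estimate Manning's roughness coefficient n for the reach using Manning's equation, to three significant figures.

0.0393

A = b·y = 6.06 × 1.23 = 7.454 m²
P = b + 2y = 6.06 + 2×1.23 = 8.520 m
R = A/P = 7.454/8.520 = 0.8749 m
n = (1/Q)·A·R^(2/3)·S^(1/2) = (1/6.72) × 7.454 × 0.9147 × 0.03873 = 0.03930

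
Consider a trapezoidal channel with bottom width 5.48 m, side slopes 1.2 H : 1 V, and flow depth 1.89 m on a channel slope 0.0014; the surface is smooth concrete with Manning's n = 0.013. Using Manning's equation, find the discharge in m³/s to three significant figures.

A = (b + z·y)·y = (5.48 + 1.2×1.89)×1.89 = 14.64 m²
P = b + 2y√(1+z²) = 5.48 + 2×1.89×√(1+1.2²) = 11.38 m
R = A/P = 14.64/11.38 = 1.286 m
Q = (1/n)·A·R^(2/3)·S^(1/2) = (1/0.013) × 14.64 × 1.286^(2/3) × 0.0014^(1/2) = 49.85 m³/s

49.8 m³/s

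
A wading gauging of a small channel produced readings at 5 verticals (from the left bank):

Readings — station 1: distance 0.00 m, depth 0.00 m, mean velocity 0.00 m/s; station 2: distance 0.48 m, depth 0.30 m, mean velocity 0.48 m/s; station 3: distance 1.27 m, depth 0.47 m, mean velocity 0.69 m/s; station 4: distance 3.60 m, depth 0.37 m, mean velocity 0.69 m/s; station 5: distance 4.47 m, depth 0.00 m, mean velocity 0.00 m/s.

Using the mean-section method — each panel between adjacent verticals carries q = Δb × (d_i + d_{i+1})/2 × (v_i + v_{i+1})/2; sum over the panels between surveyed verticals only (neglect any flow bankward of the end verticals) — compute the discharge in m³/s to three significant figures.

0.926 m³/s

Panel 1-2: Δb = 0.48 m, d̄ = (0.00+0.30)/2 = 0.15, v̄ = (0.00+0.48)/2 = 0.24 → q = 0.48×0.15×0.24 = 0.01728 m³/s
Panel 2-3: Δb = 0.79 m, d̄ = (0.30+0.47)/2 = 0.385, v̄ = (0.48+0.69)/2 = 0.585 → q = 0.79×0.385×0.585 = 0.1779 m³/s
Panel 3-4: Δb = 2.33 m, d̄ = (0.47+0.37)/2 = 0.42, v̄ = (0.69+0.69)/2 = 0.69 → q = 2.33×0.42×0.69 = 0.6752 m³/s
Panel 4-5: Δb = 0.87 m, d̄ = (0.37+0.00)/2 = 0.185, v̄ = (0.69+0.00)/2 = 0.345 → q = 0.87×0.185×0.345 = 0.05553 m³/s
Q = Σ q = 0.9260 m³/s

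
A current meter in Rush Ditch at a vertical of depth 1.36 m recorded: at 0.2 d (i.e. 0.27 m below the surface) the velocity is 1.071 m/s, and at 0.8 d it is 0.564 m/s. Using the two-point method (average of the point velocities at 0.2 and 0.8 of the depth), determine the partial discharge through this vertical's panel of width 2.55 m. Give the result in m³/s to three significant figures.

v̄ = (1.071 + 0.564) / 2 = 0.8175 m/s
q = v̄ × d × w = 0.8175 × 1.36 × 2.55 = 2.835 m³/s

2.84 m³/s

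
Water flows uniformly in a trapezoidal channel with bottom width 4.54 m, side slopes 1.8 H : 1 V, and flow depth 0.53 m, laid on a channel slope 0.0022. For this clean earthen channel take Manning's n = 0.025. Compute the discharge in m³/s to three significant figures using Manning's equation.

3.13 m³/s

A = (b + z·y)·y = (4.54 + 1.8×0.53)×0.53 = 2.912 m²
P = b + 2y√(1+z²) = 4.54 + 2×0.53×√(1+1.8²) = 6.723 m
R = A/P = 2.912/6.723 = 0.4331 m
Q = (1/n)·A·R^(2/3)·S^(1/2) = (1/0.025) × 2.912 × 0.4331^(2/3) × 0.0022^(1/2) = 3.127 m³/s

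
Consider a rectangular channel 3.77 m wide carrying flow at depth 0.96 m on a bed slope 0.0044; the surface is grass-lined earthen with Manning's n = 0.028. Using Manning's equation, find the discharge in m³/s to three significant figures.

6.34 m³/s

A = b·y = 3.77 × 0.96 = 3.619 m²
P = b + 2y = 3.77 + 2×0.96 = 5.690 m
R = A/P = 3.619/5.690 = 0.6361 m
Q = (1/n)·A·R^(2/3)·S^(1/2) = (1/0.028) × 3.619 × 0.6361^(2/3) × 0.0044^(1/2) = 6.341 m³/s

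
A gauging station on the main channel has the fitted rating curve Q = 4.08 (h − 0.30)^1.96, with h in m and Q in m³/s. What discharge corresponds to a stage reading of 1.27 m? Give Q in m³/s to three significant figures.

3.84 m³/s

Q = 4.08 × (1.27 − 0.30)^1.96 = 4.08 × 0.97^1.96 = 3.844 m³/s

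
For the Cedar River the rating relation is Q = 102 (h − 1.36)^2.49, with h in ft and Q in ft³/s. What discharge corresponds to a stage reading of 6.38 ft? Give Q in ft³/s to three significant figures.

Q = 102 × (6.38 − 1.36)^2.49 = 102 × 5.02^2.49 = 5667 ft³/s

5670 ft³/s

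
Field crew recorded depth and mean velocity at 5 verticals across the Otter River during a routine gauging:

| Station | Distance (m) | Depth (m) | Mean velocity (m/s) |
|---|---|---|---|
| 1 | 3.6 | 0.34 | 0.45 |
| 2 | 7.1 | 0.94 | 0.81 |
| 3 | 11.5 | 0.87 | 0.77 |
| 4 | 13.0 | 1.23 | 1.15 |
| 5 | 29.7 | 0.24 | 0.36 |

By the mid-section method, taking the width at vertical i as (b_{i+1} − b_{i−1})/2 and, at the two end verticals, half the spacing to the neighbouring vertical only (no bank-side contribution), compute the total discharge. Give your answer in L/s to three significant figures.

w_1 = (7.1 − 3.6)/2 = 1.75 m; q_1 = 0.45 × 0.34 × 1.75 = 0.2678 m³/s
w_2 = (11.5 − 3.6)/2 = 3.95 m; q_2 = 0.81 × 0.94 × 3.95 = 3.008 m³/s
w_3 = (13.0 − 7.1)/2 = 2.95 m; q_3 = 0.77 × 0.87 × 2.95 = 1.976 m³/s
w_4 = (29.7 − 11.5)/2 = 9.1 m; q_4 = 1.15 × 1.23 × 9.1 = 12.87 m³/s
w_5 = (29.7 − 13.0)/2 = 8.35 m; q_5 = 0.36 × 0.24 × 8.35 = 0.7214 m³/s
Q = Σ qᵢ = 18.84 m³/s
= 18.84 × 1000 = 18840 L/s

18800 L/s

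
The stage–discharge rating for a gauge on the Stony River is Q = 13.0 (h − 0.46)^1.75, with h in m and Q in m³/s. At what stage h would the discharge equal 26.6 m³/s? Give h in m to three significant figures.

h − h₀ = (Q/C)^(1/b) = (26.6/13.0)^(1/1.75) = 1.505 m
h = 0.46 + 1.505 = 1.965 m

1.97 m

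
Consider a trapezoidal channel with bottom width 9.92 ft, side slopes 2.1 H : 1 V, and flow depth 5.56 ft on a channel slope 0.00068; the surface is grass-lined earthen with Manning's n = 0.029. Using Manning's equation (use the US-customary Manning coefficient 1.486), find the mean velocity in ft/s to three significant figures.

2.99 ft/s

A = (b + z·y)·y = (9.92 + 2.1×5.56)×5.56 = 120.1 ft²
P = b + 2y√(1+z²) = 9.92 + 2×5.56×√(1+2.1²) = 35.78 ft
R = A/P = 120.1/35.78 = 3.355 ft
Q = (1.486/n)·A·R^(2/3)·S^(1/2) = (1.486/0.029) × 120.1 × 3.355^(2/3) × 0.00068^(1/2) = 359.6 ft³/s
V = Q/A = 359.6/120.1 = 2.995 ft/s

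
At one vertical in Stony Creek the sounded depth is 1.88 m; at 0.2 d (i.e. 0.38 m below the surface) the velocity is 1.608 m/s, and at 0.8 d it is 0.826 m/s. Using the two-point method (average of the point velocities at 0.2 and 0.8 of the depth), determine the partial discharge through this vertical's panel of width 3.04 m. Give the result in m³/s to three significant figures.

6.96 m³/s

v̄ = (1.608 + 0.826) / 2 = 1.217 m/s
q = v̄ × d × w = 1.217 × 1.88 × 3.04 = 6.955 m³/s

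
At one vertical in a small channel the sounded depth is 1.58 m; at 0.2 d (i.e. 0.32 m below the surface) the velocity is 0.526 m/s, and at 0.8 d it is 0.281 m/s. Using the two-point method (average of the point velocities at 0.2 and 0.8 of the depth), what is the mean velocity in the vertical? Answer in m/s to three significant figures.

v̄ = (0.526 + 0.281) / 2 = 0.4035 m/s

0.404 m/s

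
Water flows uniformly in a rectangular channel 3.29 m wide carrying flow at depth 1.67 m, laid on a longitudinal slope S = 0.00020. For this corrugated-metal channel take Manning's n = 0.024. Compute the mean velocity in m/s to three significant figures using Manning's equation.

0.520 m/s

A = b·y = 3.29 × 1.67 = 5.494 m²
P = b + 2y = 3.29 + 2×1.67 = 6.630 m
R = A/P = 5.494/6.630 = 0.8287 m
Q = (1/n)·A·R^(2/3)·S^(1/2) = (1/0.024) × 5.494 × 0.8287^(2/3) × 0.00020^(1/2) = 2.856 m³/s
V = Q/A = 2.856/5.494 = 0.5199 m/s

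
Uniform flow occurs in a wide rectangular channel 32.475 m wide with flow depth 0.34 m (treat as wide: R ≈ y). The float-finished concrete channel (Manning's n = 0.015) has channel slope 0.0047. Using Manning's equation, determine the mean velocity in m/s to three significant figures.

2.23 m/s

A = b·y = 32.475 × 0.34 = 11.04 m²
Wide channel: R ≈ y = 0.34 m
Q = (1/n)·A·R^(2/3)·S^(1/2) = (1/0.015) × 11.04 × 0.3400^(2/3) × 0.0047^(1/2) = 24.58 m³/s
V = Q/A = 24.58/11.04 = 2.226 m/s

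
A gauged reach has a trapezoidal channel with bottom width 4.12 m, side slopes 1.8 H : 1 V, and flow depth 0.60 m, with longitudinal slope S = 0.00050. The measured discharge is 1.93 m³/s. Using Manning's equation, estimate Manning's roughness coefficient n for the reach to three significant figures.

0.0220

A = (b + z·y)·y = (4.12 + 1.8×0.60)×0.60 = 3.120 m²
P = b + 2y√(1+z²) = 4.12 + 2×0.60×√(1+1.8²) = 6.591 m
R = A/P = 3.120/6.591 = 0.4734 m
n = (1/Q)·A·R^(2/3)·S^(1/2) = (1/1.93) × 3.120 × 0.6074 × 0.02236 = 0.02196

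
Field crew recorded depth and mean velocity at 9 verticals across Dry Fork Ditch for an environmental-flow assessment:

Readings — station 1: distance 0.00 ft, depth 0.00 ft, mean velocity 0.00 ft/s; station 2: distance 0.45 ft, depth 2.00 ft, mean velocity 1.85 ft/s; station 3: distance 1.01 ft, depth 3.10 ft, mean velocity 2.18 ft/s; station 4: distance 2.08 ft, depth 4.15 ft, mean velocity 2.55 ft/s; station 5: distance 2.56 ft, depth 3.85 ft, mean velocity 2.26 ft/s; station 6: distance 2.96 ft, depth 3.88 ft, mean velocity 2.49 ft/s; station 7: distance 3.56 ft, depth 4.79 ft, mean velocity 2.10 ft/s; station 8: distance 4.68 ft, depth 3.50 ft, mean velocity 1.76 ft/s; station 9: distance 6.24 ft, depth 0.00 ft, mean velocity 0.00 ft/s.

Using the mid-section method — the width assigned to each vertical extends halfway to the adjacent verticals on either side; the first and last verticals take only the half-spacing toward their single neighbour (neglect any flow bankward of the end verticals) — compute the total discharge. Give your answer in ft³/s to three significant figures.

41.1 ft³/s

w_2 = (1.01 − 0.00)/2 = 0.505 ft; q_2 = 1.85 × 2.00 × 0.505 = 1.869 ft³/s
w_3 = (2.08 − 0.45)/2 = 0.815 ft; q_3 = 2.18 × 3.10 × 0.815 = 5.508 ft³/s
w_4 = (2.56 − 1.01)/2 = 0.775 ft; q_4 = 2.55 × 4.15 × 0.775 = 8.201 ft³/s
w_5 = (2.96 − 2.08)/2 = 0.44 ft; q_5 = 2.26 × 3.85 × 0.44 = 3.828 ft³/s
w_6 = (3.56 − 2.56)/2 = 0.5 ft; q_6 = 2.49 × 3.88 × 0.5 = 4.831 ft³/s
w_7 = (4.68 − 2.96)/2 = 0.86 ft; q_7 = 2.10 × 4.79 × 0.86 = 8.651 ft³/s
w_8 = (6.24 − 3.56)/2 = 1.34 ft; q_8 = 1.76 × 3.50 × 1.34 = 8.254 ft³/s
Stations 1, 9 contribute zero (depth or velocity is 0).
Q = Σ qᵢ = 41.14 ft³/s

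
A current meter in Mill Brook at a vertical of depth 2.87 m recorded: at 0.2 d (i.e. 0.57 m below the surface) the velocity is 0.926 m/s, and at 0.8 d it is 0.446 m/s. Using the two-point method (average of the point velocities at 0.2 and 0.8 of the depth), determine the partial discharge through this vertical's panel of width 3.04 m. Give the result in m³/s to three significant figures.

v̄ = (0.926 + 0.446) / 2 = 0.6860 m/s
q = v̄ × d × w = 0.6860 × 2.87 × 3.04 = 5.985 m³/s

5.99 m³/s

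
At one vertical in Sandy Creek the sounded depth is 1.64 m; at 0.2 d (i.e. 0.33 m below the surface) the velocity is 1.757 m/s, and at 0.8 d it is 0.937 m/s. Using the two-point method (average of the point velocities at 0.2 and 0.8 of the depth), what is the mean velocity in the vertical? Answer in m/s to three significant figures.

1.35 m/s

v̄ = (1.757 + 0.937) / 2 = 1.347 m/s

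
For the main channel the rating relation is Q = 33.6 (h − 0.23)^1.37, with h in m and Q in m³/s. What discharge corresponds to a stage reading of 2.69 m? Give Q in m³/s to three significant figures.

115 m³/s

Q = 33.6 × (2.69 − 0.23)^1.37 = 33.6 × 2.46^1.37 = 115.3 m³/s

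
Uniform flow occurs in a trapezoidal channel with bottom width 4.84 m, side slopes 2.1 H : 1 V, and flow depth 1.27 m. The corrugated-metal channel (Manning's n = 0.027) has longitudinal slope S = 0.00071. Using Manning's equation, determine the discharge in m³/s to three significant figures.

A = (b + z·y)·y = (4.84 + 2.1×1.27)×1.27 = 9.534 m²
P = b + 2y√(1+z²) = 4.84 + 2×1.27×√(1+2.1²) = 10.75 m
R = A/P = 9.534/10.75 = 0.8870 m
Q = (1/n)·A·R^(2/3)·S^(1/2) = (1/0.027) × 9.534 × 0.8870^(2/3) × 0.00071^(1/2) = 8.686 m³/s

8.69 m³/s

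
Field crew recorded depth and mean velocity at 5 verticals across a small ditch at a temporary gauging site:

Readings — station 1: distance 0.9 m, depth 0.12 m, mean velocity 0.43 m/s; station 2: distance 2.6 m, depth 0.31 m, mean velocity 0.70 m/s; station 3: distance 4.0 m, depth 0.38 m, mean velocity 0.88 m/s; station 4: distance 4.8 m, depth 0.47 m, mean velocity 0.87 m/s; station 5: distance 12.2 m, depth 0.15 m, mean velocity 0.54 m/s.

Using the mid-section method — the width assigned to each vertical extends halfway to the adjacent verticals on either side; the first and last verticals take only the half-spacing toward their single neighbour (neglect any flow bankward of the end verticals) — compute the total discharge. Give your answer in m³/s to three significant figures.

w_1 = (2.6 − 0.9)/2 = 0.85 m; q_1 = 0.43 × 0.12 × 0.85 = 0.04386 m³/s
w_2 = (4.0 − 0.9)/2 = 1.55 m; q_2 = 0.70 × 0.31 × 1.55 = 0.3364 m³/s
w_3 = (4.8 − 2.6)/2 = 1.1 m; q_3 = 0.88 × 0.38 × 1.1 = 0.3678 m³/s
w_4 = (12.2 − 4.0)/2 = 4.1 m; q_4 = 0.87 × 0.47 × 4.1 = 1.676 m³/s
w_5 = (12.2 − 4.8)/2 = 3.7 m; q_5 = 0.54 × 0.15 × 3.7 = 0.2997 m³/s
Q = Σ qᵢ = 2.724 m³/s

2.72 m³/s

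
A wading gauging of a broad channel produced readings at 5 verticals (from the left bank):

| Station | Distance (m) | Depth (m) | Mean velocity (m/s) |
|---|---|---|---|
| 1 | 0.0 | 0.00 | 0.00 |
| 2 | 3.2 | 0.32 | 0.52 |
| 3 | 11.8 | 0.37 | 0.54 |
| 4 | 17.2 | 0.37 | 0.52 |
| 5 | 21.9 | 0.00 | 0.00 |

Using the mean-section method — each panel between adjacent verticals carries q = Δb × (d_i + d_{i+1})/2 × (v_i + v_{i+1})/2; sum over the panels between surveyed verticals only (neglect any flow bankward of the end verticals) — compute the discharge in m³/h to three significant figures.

Panel 1-2: Δb = 3.2 m, d̄ = (0.00+0.32)/2 = 0.16, v̄ = (0.00+0.52)/2 = 0.26 → q = 3.2×0.16×0.26 = 0.1331 m³/s
Panel 2-3: Δb = 8.6 m, d̄ = (0.32+0.37)/2 = 0.345, v̄ = (0.52+0.54)/2 = 0.53 → q = 8.6×0.345×0.53 = 1.573 m³/s
Panel 3-4: Δb = 5.4 m, d̄ = (0.37+0.37)/2 = 0.37, v̄ = (0.54+0.52)/2 = 0.53 → q = 5.4×0.37×0.53 = 1.059 m³/s
Panel 4-5: Δb = 4.7 m, d̄ = (0.37+0.00)/2 = 0.185, v̄ = (0.52+0.00)/2 = 0.26 → q = 4.7×0.185×0.26 = 0.2261 m³/s
Q = Σ q = 2.991 m³/s
= 2.991 × 3600 = 10770 m³/h

10800 m³/h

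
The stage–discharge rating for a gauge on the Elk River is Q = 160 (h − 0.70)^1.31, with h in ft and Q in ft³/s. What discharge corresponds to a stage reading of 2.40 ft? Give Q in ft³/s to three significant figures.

Q = 160 × (2.40 − 0.70)^1.31 = 160 × 1.7^1.31 = 320.6 ft³/s

321 ft³/s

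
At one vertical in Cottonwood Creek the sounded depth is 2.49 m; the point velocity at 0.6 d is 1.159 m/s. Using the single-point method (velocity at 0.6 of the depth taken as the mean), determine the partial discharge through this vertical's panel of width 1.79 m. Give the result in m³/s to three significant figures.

5.17 m³/s

v̄ = v₀.₆ = 1.159 m/s
q = v̄ × d × w = 1.159 × 2.49 × 1.79 = 5.166 m³/s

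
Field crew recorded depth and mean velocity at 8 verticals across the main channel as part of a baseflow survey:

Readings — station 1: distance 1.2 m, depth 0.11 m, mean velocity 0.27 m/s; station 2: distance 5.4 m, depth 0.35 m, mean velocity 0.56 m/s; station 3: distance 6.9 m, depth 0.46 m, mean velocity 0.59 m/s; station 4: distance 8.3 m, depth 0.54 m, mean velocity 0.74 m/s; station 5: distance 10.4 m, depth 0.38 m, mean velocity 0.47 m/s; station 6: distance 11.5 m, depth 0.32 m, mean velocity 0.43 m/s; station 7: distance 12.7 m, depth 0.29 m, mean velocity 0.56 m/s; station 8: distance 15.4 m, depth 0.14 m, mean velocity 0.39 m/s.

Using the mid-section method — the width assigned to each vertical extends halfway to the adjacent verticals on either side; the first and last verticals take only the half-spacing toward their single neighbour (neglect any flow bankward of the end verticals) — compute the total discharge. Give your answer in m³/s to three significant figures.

w_1 = (5.4 − 1.2)/2 = 2.1 m; q_1 = 0.27 × 0.11 × 2.1 = 0.06237 m³/s
w_2 = (6.9 − 1.2)/2 = 2.85 m; q_2 = 0.56 × 0.35 × 2.85 = 0.5586 m³/s
w_3 = (8.3 − 5.4)/2 = 1.45 m; q_3 = 0.59 × 0.46 × 1.45 = 0.3935 m³/s
w_4 = (10.4 − 6.9)/2 = 1.75 m; q_4 = 0.74 × 0.54 × 1.75 = 0.6993 m³/s
w_5 = (11.5 − 8.3)/2 = 1.6 m; q_5 = 0.47 × 0.38 × 1.6 = 0.2858 m³/s
w_6 = (12.7 − 10.4)/2 = 1.15 m; q_6 = 0.43 × 0.32 × 1.15 = 0.1582 m³/s
w_7 = (15.4 − 11.5)/2 = 1.95 m; q_7 = 0.56 × 0.29 × 1.95 = 0.3167 m³/s
w_8 = (15.4 − 12.7)/2 = 1.35 m; q_8 = 0.39 × 0.14 × 1.35 = 0.07371 m³/s
Q = Σ qᵢ = 2.548 m³/s

2.55 m³/s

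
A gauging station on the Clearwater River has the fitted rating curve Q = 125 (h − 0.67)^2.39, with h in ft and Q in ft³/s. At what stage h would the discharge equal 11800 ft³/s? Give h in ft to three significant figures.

7.37 ft

h − h₀ = (Q/C)^(1/b) = (11800/125)^(1/2.39) = 6.704 ft
h = 0.67 + 6.704 = 7.374 ft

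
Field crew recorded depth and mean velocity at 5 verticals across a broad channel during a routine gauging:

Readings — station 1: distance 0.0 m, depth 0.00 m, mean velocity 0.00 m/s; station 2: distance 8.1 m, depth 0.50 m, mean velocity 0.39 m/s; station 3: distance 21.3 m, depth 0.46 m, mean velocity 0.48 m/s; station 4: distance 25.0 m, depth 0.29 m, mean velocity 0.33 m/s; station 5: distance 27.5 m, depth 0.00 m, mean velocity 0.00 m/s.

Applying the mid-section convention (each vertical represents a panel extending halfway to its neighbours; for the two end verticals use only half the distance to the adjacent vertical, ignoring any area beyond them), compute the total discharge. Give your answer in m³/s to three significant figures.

w_2 = (21.3 − 0.0)/2 = 10.65 m; q_2 = 0.39 × 0.50 × 10.65 = 2.077 m³/s
w_3 = (25.0 − 8.1)/2 = 8.45 m; q_3 = 0.48 × 0.46 × 8.45 = 1.866 m³/s
w_4 = (27.5 − 21.3)/2 = 3.1 m; q_4 = 0.33 × 0.29 × 3.1 = 0.2967 m³/s
Stations 1, 5 contribute zero (depth or velocity is 0).
Q = Σ qᵢ = 4.239 m³/s

4.24 m³/s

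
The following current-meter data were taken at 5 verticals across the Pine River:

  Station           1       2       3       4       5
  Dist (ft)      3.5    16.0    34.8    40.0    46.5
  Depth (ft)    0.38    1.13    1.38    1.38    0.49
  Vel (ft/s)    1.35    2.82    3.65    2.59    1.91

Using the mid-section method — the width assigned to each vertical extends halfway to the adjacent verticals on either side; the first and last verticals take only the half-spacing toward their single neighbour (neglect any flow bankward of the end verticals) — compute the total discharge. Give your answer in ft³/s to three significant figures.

137 ft³/s

w_1 = (16.0 − 3.5)/2 = 6.25 ft; q_1 = 1.35 × 0.38 × 6.25 = 3.206 ft³/s
w_2 = (34.8 − 3.5)/2 = 15.65 ft; q_2 = 2.82 × 1.13 × 15.65 = 49.87 ft³/s
w_3 = (40.0 − 16.0)/2 = 12 ft; q_3 = 3.65 × 1.38 × 12 = 60.44 ft³/s
w_4 = (46.5 − 34.8)/2 = 5.85 ft; q_4 = 2.59 × 1.38 × 5.85 = 20.91 ft³/s
w_5 = (46.5 − 40.0)/2 = 3.25 ft; q_5 = 1.91 × 0.49 × 3.25 = 3.042 ft³/s
Q = Σ qᵢ = 137.5 ft³/s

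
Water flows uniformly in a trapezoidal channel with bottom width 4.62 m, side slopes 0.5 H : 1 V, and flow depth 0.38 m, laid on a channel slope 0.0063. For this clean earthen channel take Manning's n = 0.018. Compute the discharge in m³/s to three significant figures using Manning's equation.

A = (b + z·y)·y = (4.62 + 0.5×0.38)×0.38 = 1.828 m²
P = b + 2y√(1+z²) = 4.62 + 2×0.38×√(1+0.5²) = 5.470 m
R = A/P = 1.828/5.470 = 0.3342 m
Q = (1/n)·A·R^(2/3)·S^(1/2) = (1/0.018) × 1.828 × 0.3342^(2/3) × 0.0063^(1/2) = 3.881 m³/s

3.88 m³/s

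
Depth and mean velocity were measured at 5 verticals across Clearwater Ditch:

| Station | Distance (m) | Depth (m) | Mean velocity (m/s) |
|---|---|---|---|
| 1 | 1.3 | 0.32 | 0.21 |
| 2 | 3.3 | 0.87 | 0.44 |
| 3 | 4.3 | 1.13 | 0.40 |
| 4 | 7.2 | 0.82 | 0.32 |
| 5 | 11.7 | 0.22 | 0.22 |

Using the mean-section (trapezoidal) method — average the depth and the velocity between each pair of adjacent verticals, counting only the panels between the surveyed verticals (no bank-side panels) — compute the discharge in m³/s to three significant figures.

Panel 1-2: Δb = 2 m, d̄ = (0.32+0.87)/2 = 0.595, v̄ = (0.21+0.44)/2 = 0.325 → q = 2×0.595×0.325 = 0.3868 m³/s
Panel 2-3: Δb = 1 m, d̄ = (0.87+1.13)/2 = 1, v̄ = (0.44+0.40)/2 = 0.42 → q = 1×1×0.42 = 0.4200 m³/s
Panel 3-4: Δb = 2.9 m, d̄ = (1.13+0.82)/2 = 0.975, v̄ = (0.40+0.32)/2 = 0.36 → q = 2.9×0.975×0.36 = 1.018 m³/s
Panel 4-5: Δb = 4.5 m, d̄ = (0.82+0.22)/2 = 0.52, v̄ = (0.32+0.22)/2 = 0.27 → q = 4.5×0.52×0.27 = 0.6318 m³/s
Q = Σ q = 2.456 m³/s

2.46 m³/s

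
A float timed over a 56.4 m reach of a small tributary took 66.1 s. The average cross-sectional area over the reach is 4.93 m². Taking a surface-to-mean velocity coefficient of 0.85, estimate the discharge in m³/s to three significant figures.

v_surface = L / t̄ = 56.4 / 66.1 = 0.8533 m/s
v_mean = 0.85 × 0.8533 = 0.7253 m/s
Q = A × v_mean = 4.93 × 0.7253 = 3.576 m³/s

3.58 m³/s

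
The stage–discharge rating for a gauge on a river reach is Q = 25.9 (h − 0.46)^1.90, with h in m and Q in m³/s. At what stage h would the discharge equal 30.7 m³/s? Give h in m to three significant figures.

h − h₀ = (Q/C)^(1/b) = (30.7/25.9)^(1/1.90) = 1.094 m
h = 0.46 + 1.094 = 1.554 m

1.55 m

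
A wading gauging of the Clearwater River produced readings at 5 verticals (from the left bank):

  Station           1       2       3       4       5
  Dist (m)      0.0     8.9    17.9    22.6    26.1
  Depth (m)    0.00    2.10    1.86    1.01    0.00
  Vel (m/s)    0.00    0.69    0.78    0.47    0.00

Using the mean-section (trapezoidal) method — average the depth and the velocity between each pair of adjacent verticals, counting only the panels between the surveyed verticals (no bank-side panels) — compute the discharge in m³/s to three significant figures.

21.0 m³/s

Panel 1-2: Δb = 8.9 m, d̄ = (0.00+2.10)/2 = 1.05, v̄ = (0.00+0.69)/2 = 0.345 → q = 8.9×1.05×0.345 = 3.224 m³/s
Panel 2-3: Δb = 9 m, d̄ = (2.10+1.86)/2 = 1.98, v̄ = (0.69+0.78)/2 = 0.735 → q = 9×1.98×0.735 = 13.10 m³/s
Panel 3-4: Δb = 4.7 m, d̄ = (1.86+1.01)/2 = 1.435, v̄ = (0.78+0.47)/2 = 0.625 → q = 4.7×1.435×0.625 = 4.215 m³/s
Panel 4-5: Δb = 3.5 m, d̄ = (1.01+0.00)/2 = 0.505, v̄ = (0.47+0.00)/2 = 0.235 → q = 3.5×0.505×0.235 = 0.4154 m³/s
Q = Σ q = 20.95 m³/s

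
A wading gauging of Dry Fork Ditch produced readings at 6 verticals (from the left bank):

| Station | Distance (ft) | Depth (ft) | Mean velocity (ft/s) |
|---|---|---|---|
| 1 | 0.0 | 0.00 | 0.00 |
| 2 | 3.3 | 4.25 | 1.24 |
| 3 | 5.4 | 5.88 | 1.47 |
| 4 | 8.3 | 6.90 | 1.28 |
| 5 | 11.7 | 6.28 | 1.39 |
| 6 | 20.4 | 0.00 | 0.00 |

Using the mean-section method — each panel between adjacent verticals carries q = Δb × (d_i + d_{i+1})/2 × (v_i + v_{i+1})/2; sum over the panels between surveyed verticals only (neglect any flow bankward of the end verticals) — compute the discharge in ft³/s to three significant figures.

Panel 1-2: Δb = 3.3 ft, d̄ = (0.00+4.25)/2 = 2.125, v̄ = (0.00+1.24)/2 = 0.62 → q = 3.3×2.125×0.62 = 4.348 ft³/s
Panel 2-3: Δb = 2.1 ft, d̄ = (4.25+5.88)/2 = 5.065, v̄ = (1.24+1.47)/2 = 1.355 → q = 2.1×5.065×1.355 = 14.41 ft³/s
Panel 3-4: Δb = 2.9 ft, d̄ = (5.88+6.90)/2 = 6.39, v̄ = (1.47+1.28)/2 = 1.375 → q = 2.9×6.39×1.375 = 25.48 ft³/s
Panel 4-5: Δb = 3.4 ft, d̄ = (6.90+6.28)/2 = 6.59, v̄ = (1.28+1.39)/2 = 1.335 → q = 3.4×6.59×1.335 = 29.91 ft³/s
Panel 5-6: Δb = 8.7 ft, d̄ = (6.28+0.00)/2 = 3.14, v̄ = (1.39+0.00)/2 = 0.695 → q = 8.7×3.14×0.695 = 18.99 ft³/s
Q = Σ q = 93.14 ft³/s

93.1 ft³/s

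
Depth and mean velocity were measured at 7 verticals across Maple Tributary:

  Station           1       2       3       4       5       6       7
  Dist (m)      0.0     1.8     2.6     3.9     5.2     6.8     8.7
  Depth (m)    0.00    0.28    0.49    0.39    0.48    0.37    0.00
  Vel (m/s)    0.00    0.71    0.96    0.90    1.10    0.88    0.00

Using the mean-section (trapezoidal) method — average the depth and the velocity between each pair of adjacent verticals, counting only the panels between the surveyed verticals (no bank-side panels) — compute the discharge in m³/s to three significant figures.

2.27 m³/s

Panel 1-2: Δb = 1.8 m, d̄ = (0.00+0.28)/2 = 0.14, v̄ = (0.00+0.71)/2 = 0.355 → q = 1.8×0.14×0.355 = 0.08946 m³/s
Panel 2-3: Δb = 0.8 m, d̄ = (0.28+0.49)/2 = 0.385, v̄ = (0.71+0.96)/2 = 0.835 → q = 0.8×0.385×0.835 = 0.2572 m³/s
Panel 3-4: Δb = 1.3 m, d̄ = (0.49+0.39)/2 = 0.44, v̄ = (0.96+0.90)/2 = 0.93 → q = 1.3×0.44×0.93 = 0.5320 m³/s
Panel 4-5: Δb = 1.3 m, d̄ = (0.39+0.48)/2 = 0.435, v̄ = (0.90+1.10)/2 = 1 → q = 1.3×0.435×1 = 0.5655 m³/s
Panel 5-6: Δb = 1.6 m, d̄ = (0.48+0.37)/2 = 0.425, v̄ = (1.10+0.88)/2 = 0.99 → q = 1.6×0.425×0.99 = 0.6732 m³/s
Panel 6-7: Δb = 1.9 m, d̄ = (0.37+0.00)/2 = 0.185, v̄ = (0.88+0.00)/2 = 0.44 → q = 1.9×0.185×0.44 = 0.1547 m³/s
Q = Σ q = 2.272 m³/s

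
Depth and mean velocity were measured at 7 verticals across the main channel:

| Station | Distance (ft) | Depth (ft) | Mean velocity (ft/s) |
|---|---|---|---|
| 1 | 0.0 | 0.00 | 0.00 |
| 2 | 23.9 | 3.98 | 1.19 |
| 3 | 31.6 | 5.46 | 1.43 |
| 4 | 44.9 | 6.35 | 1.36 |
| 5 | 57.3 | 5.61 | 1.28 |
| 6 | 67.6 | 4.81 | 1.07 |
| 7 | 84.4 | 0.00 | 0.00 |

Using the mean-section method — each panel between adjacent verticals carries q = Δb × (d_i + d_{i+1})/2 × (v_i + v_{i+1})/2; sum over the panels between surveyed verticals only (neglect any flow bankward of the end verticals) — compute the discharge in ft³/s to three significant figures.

Panel 1-2: Δb = 23.9 ft, d̄ = (0.00+3.98)/2 = 1.99, v̄ = (0.00+1.19)/2 = 0.595 → q = 23.9×1.99×0.595 = 28.30 ft³/s
Panel 2-3: Δb = 7.7 ft, d̄ = (3.98+5.46)/2 = 4.72, v̄ = (1.19+1.43)/2 = 1.31 → q = 7.7×4.72×1.31 = 47.61 ft³/s
Panel 3-4: Δb = 13.3 ft, d̄ = (5.46+6.35)/2 = 5.905, v̄ = (1.43+1.36)/2 = 1.395 → q = 13.3×5.905×1.395 = 109.6 ft³/s
Panel 4-5: Δb = 12.4 ft, d̄ = (6.35+5.61)/2 = 5.98, v̄ = (1.36+1.28)/2 = 1.32 → q = 12.4×5.98×1.32 = 97.88 ft³/s
Panel 5-6: Δb = 10.3 ft, d̄ = (5.61+4.81)/2 = 5.21, v̄ = (1.28+1.07)/2 = 1.175 → q = 10.3×5.21×1.175 = 63.05 ft³/s
Panel 6-7: Δb = 16.8 ft, d̄ = (4.81+0.00)/2 = 2.405, v̄ = (1.07+0.00)/2 = 0.535 → q = 16.8×2.405×0.535 = 21.62 ft³/s
Q = Σ q = 368.0 ft³/s

368 ft³/s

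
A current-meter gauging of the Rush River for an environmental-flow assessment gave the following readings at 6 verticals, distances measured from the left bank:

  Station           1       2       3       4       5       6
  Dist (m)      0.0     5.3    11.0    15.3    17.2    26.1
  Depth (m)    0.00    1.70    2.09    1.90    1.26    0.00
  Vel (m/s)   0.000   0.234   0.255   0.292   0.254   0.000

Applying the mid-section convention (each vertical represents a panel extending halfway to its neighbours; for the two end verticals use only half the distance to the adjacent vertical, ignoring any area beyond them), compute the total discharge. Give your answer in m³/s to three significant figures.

8.30 m³/s

w_2 = (11.0 − 0.0)/2 = 5.5 m; q_2 = 0.234 × 1.70 × 5.5 = 2.188 m³/s
w_3 = (15.3 − 5.3)/2 = 5 m; q_3 = 0.255 × 2.09 × 5 = 2.665 m³/s
w_4 = (17.2 − 11.0)/2 = 3.1 m; q_4 = 0.292 × 1.90 × 3.1 = 1.720 m³/s
w_5 = (26.1 − 15.3)/2 = 5.4 m; q_5 = 0.254 × 1.26 × 5.4 = 1.728 m³/s
Stations 1, 6 contribute zero (depth or velocity is 0).
Q = Σ qᵢ = 8.301 m³/s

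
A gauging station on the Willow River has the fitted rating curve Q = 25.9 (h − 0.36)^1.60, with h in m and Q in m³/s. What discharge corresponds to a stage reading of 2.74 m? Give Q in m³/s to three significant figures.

104 m³/s

Q = 25.9 × (2.74 − 0.36)^1.60 = 25.9 × 2.38^1.60 = 103.7 m³/s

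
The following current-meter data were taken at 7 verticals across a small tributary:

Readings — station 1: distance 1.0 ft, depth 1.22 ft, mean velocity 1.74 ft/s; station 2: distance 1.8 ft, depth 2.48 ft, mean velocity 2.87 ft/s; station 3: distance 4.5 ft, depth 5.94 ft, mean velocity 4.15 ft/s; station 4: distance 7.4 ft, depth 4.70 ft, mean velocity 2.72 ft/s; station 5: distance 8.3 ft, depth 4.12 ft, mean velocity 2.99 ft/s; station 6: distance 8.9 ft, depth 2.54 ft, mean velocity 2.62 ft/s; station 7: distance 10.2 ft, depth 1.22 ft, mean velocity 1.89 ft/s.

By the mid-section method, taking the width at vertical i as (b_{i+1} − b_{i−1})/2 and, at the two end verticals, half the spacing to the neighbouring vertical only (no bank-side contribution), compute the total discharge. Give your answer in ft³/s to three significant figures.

w_1 = (1.8 − 1.0)/2 = 0.4 ft; q_1 = 1.74 × 1.22 × 0.4 = 0.8491 ft³/s
w_2 = (4.5 − 1.0)/2 = 1.75 ft; q_2 = 2.87 × 2.48 × 1.75 = 12.46 ft³/s
w_3 = (7.4 − 1.8)/2 = 2.8 ft; q_3 = 4.15 × 5.94 × 2.8 = 69.02 ft³/s
w_4 = (8.3 − 4.5)/2 = 1.9 ft; q_4 = 2.72 × 4.70 × 1.9 = 24.29 ft³/s
w_5 = (8.9 − 7.4)/2 = 0.75 ft; q_5 = 2.99 × 4.12 × 0.75 = 9.239 ft³/s
w_6 = (10.2 − 8.3)/2 = 0.95 ft; q_6 = 2.62 × 2.54 × 0.95 = 6.322 ft³/s
w_7 = (10.2 − 8.9)/2 = 0.65 ft; q_7 = 1.89 × 1.22 × 0.65 = 1.499 ft³/s
Q = Σ qᵢ = 123.7 ft³/s

124 ft³/s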